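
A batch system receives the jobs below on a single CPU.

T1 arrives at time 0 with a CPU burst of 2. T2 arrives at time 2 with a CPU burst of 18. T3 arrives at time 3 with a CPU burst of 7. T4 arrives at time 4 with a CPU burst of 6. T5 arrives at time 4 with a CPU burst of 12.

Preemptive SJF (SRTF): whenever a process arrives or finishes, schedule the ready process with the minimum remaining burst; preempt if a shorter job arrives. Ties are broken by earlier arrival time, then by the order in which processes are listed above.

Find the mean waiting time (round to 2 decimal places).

Timeline: | T1 0-2 | T2 2-3 | T3 3-10 | T4 10-16 | T5 16-28 | T2 28-45 |
Completion: T1=2  T2=45  T3=10  T4=16  T5=28
Turnaround (C−A): T1=2  T2=43  T3=7  T4=12  T5=24
Waiting times: T1=0, T2=25, T3=0, T4=6, T5=12
Average waiting = (0+25+0+6+12) / 5 = 43/5 = 8.60

8.60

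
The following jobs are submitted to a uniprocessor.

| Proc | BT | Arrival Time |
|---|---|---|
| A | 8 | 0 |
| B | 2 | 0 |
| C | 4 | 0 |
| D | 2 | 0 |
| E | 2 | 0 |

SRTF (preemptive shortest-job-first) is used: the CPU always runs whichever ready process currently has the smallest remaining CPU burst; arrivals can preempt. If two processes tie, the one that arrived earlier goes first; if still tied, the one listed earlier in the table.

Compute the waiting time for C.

Schedule: | B 0-2 | D 2-4 | E 4-6 | C 6-10 | A 10-18 |
Completion: A=18  B=2  C=10  D=4  E=6
Turnaround (C−A): A=18  B=2  C=10  D=4  E=6
Waiting(C) = turnaround − burst = 10 − 4 = 6

6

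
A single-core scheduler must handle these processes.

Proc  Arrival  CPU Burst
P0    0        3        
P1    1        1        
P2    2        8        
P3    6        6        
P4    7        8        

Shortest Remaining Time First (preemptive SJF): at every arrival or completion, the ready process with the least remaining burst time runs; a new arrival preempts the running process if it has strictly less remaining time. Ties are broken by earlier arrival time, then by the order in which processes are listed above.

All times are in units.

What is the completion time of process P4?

Gantt: | P0 0-1 | P1 1-2 | P0 2-4 | P2 4-12 | P3 12-18 | P4 18-26 |
Completion: P0=4  P1=2  P2=12  P3=18  P4=26
Turnaround (C−A): P0=4  P1=1  P2=10  P3=12  P4=19

26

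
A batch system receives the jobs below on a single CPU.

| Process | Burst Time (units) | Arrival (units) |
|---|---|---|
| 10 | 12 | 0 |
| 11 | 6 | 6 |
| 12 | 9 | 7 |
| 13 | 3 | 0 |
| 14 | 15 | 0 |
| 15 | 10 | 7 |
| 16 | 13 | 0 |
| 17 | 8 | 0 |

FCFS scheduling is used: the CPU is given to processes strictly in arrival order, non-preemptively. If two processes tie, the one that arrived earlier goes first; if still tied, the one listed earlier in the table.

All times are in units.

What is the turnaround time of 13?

Schedule: | 10 0-12 | 13 12-15 | 14 15-30 | 16 30-43 | 17 43-51 | 11 51-57 | 12 57-66 | 15 66-76 |
Completion: 10=12  11=57  12=66  13=15  14=30  15=76  16=43  17=51
Turnaround (C−A): 10=12  11=51  12=59  13=15  14=30  15=69  16=43  17=51
Turnaround(13) = completion − arrival = 15 − 0 = 15

15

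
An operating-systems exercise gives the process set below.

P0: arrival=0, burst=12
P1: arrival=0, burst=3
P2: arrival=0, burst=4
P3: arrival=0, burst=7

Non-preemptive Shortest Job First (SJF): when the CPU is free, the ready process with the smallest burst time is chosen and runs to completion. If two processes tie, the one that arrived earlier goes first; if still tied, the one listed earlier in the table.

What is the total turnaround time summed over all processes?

Timeline: | P1 0-3 | P2 3-7 | P3 7-14 | P0 14-26 |
Completion: P0=26  P1=3  P2=7  P3=14
Turnaround (C−A): P0=26  P1=3  P2=7  P3=14
Turnaround = completion − arrival: P0=26, P1=3, P2=7, P3=14
Total turnaround = 26 + 3 + 7 + 14 = 50

50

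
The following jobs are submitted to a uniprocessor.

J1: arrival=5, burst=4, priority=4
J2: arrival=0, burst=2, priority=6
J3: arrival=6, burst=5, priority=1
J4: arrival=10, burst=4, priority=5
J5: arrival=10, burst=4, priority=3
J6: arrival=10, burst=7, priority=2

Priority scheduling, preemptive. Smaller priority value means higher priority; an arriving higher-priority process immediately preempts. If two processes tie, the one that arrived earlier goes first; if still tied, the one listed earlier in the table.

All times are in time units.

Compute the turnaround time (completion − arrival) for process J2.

Schedule: | J2 0-2 | idle 2-5 | J1 5-6 | J3 6-11 | J6 11-18 | J5 18-22 | J1 22-25 | J4 25-29 |
Completion: J1=25  J2=2  J3=11  J4=29  J5=22  J6=18
Turnaround (C−A): J1=20  J2=2  J3=5  J4=19  J5=12  J6=8
Turnaround(J2) = completion − arrival = 2 − 0 = 2

2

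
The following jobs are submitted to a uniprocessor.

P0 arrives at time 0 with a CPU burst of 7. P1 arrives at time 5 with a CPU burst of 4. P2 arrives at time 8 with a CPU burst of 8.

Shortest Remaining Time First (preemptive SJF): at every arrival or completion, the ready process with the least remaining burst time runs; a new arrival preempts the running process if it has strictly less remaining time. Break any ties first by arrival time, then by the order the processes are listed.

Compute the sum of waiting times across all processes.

5

Timeline: | P0 0-7 | P1 7-11 | P2 11-19 |
Completion: P0=7  P1=11  P2=19
Waiting = turnaround − burst: P0=0, P1=2, P2=3
Total waiting = 0 + 2 + 3 = 5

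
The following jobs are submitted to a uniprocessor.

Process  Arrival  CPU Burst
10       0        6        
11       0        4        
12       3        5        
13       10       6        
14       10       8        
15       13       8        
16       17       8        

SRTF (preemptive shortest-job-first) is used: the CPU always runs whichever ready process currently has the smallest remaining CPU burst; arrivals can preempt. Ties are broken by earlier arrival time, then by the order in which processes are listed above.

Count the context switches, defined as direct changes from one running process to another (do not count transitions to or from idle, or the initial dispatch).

6

Timeline: | 11 0-4 | 12 4-9 | 10 9-15 | 13 15-21 | 14 21-29 | 15 29-37 | 16 37-45 |
Completion: 10=15  11=4  12=9  13=21  14=29  15=37  16=45
Turnaround (C−A): 10=15  11=4  12=6  13=11  14=19  15=24  16=28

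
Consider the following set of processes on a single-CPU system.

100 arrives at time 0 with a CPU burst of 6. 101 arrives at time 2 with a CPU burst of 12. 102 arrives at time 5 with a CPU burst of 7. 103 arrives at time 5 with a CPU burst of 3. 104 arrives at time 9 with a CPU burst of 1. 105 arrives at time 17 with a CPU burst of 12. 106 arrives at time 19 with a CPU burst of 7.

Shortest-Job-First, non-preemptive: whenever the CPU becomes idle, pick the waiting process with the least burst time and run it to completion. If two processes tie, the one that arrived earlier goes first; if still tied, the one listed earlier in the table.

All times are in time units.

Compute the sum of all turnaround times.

Timeline: | 100 0-6 | 103 6-9 | 104 9-10 | 102 10-17 | 101 17-29 | 106 29-36 | 105 36-48 |
Completion: 100=6  101=29  102=17  103=9  104=10  105=48  106=36
Turnaround = completion − arrival: 100=6, 101=27, 102=12, 103=4, 104=1, 105=31, 106=17
Total turnaround = 6 + 27 + 12 + 4 + 1 + 31 + 17 = 98

98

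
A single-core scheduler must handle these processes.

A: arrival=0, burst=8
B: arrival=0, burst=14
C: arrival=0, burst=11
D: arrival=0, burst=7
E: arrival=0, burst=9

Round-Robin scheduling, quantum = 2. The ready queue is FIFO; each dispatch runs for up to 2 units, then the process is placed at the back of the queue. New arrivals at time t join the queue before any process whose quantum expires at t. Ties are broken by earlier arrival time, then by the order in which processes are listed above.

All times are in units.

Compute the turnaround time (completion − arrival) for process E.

44

Gantt: | A 0-2 | B 2-4 | C 4-6 | D 6-8 | E 8-10 | A 10-12 | B 12-14 | C 14-16 | D 16-18 | E 18-20 | A 20-22 | B 22-24 | C 24-26 | D 26-28 | E 28-30 | A 30-32 | B 32-34 | C 34-36 | D 36-37 | E 37-39 | B 39-41 | C 41-43 | E 43-44 | B 44-46 | C 46-47 | B 47-49 |
Completion: A=32  B=49  C=47  D=37  E=44
Turnaround(E) = completion − arrival = 44 − 0 = 44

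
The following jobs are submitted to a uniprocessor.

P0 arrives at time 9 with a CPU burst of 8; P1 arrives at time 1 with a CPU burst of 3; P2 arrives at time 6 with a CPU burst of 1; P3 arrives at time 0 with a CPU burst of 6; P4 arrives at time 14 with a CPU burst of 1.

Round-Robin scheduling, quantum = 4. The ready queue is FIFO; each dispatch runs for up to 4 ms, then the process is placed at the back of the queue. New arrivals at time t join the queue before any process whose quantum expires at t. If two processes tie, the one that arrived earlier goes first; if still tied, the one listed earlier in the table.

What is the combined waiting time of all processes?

Timeline: | P3 0-4 | P1 4-7 | P3 7-9 | P2 9-10 | P0 10-14 | P4 14-15 | P0 15-19 |
Completion: P0=19  P1=7  P2=10  P3=9  P4=15
Waiting = turnaround − burst: P0=2, P1=3, P2=3, P3=3, P4=0
Total waiting = 2 + 3 + 3 + 3 + 0 = 11

11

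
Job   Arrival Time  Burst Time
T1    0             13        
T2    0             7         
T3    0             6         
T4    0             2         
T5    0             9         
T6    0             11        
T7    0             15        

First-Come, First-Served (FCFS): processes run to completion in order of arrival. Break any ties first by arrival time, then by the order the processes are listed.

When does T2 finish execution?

Gantt: | T1 0-13 | T2 13-20 | T3 20-26 | T4 26-28 | T5 28-37 | T6 37-48 | T7 48-63 |
Completion: T1=13  T2=20  T3=26  T4=28  T5=37  T6=48  T7=63
Turnaround (C−A): T1=13  T2=20  T3=26  T4=28  T5=37  T6=48  T7=63

20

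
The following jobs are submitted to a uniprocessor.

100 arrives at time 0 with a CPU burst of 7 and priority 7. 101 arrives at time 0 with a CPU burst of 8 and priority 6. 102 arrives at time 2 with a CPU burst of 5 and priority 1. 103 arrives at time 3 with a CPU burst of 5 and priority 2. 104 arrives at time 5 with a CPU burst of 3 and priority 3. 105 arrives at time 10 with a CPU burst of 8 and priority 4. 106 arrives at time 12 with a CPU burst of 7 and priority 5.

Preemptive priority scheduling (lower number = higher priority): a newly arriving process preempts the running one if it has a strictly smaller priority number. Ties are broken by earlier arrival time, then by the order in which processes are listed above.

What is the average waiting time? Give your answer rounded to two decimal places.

Schedule: | 101 0-2 | 102 2-7 | 103 7-12 | 104 12-15 | 105 15-23 | 106 23-30 | 101 30-36 | 100 36-43 |
Completion: 100=43  101=36  102=7  103=12  104=15  105=23  106=30
Turnaround (C−A): 100=43  101=36  102=5  103=9  104=10  105=13  106=18
Waiting times: 100=36, 101=28, 102=0, 103=4, 104=7, 105=5, 106=11
Average waiting = (36+28+0+4+7+5+11) / 7 = 91/7 = 13.00

13.00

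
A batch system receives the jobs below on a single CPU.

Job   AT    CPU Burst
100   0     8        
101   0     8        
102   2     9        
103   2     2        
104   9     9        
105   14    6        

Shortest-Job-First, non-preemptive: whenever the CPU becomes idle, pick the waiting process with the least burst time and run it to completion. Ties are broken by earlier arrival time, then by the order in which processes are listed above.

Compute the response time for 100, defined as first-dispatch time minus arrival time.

Gantt: | 100 0-8 | 103 8-10 | 101 10-18 | 105 18-24 | 102 24-33 | 104 33-42 |
Completion: 100=8  101=18  102=33  103=10  104=42  105=24
Response(100) = first start − arrival = 0 − 0 = 0

0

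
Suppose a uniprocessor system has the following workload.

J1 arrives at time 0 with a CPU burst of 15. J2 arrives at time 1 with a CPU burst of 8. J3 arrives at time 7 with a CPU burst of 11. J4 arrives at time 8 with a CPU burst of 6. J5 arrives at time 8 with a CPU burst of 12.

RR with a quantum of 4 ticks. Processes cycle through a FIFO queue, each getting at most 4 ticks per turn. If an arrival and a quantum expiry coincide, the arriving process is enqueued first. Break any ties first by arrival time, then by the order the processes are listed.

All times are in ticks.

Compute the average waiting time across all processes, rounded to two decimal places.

27.00

Schedule: | J1 0-4 | J2 4-8 | J1 8-12 | J3 12-16 | J4 16-20 | J5 20-24 | J2 24-28 | J1 28-32 | J3 32-36 | J4 36-38 | J5 38-42 | J1 42-45 | J3 45-48 | J5 48-52 |
Completion: J1=45  J2=28  J3=48  J4=38  J5=52
Waiting times: J1=30, J2=19, J3=30, J4=24, J5=32
Average waiting = (30+19+30+24+32) / 5 = 135/5 = 27.00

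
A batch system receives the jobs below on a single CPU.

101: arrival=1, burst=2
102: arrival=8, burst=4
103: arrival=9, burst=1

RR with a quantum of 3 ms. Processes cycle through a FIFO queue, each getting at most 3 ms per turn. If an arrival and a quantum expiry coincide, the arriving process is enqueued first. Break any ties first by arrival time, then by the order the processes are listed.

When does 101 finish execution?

3

Schedule: | idle 0-1 | 101 1-3 | idle 3-8 | 102 8-11 | 103 11-12 | 102 12-13 |
Completion: 101=3  102=13  103=12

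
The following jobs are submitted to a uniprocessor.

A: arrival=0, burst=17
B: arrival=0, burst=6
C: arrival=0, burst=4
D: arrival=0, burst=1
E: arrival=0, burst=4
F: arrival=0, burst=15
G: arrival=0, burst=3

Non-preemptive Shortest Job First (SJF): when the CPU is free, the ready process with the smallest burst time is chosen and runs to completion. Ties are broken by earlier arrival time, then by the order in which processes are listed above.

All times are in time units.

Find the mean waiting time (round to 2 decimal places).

10.86

Timeline: | D 0-1 | G 1-4 | C 4-8 | E 8-12 | B 12-18 | F 18-33 | A 33-50 |
Completion: A=50  B=18  C=8  D=1  E=12  F=33  G=4
Turnaround (C−A): A=50  B=18  C=8  D=1  E=12  F=33  G=4
Waiting times: A=33, B=12, C=4, D=0, E=8, F=18, G=1
Average waiting = (33+12+4+0+8+18+1) / 7 = 76/7 = 10.86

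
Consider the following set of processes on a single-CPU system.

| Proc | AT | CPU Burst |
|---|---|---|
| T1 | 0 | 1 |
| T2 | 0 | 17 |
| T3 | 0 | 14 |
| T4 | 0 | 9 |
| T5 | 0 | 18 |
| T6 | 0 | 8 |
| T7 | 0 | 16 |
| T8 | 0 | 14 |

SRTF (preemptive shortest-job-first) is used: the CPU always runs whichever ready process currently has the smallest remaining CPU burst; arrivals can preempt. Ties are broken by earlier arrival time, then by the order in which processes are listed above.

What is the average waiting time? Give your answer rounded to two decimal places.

30.88

Gantt: | T1 0-1 | T6 1-9 | T4 9-18 | T3 18-32 | T8 32-46 | T7 46-62 | T2 62-79 | T5 79-97 |
Completion: T1=1  T2=79  T3=32  T4=18  T5=97  T6=9  T7=62  T8=46
Waiting times: T1=0, T2=62, T3=18, T4=9, T5=79, T6=1, T7=46, T8=32
Average waiting = (0+62+18+9+79+1+46+32) / 8 = 247/8 = 30.88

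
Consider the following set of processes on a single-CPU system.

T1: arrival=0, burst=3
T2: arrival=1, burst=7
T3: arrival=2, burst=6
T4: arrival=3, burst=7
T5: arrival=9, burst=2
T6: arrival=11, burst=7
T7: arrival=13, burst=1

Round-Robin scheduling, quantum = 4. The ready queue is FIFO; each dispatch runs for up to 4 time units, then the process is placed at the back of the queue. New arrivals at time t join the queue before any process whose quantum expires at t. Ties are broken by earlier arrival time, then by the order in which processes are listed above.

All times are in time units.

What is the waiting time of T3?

18

Gantt: | T1 0-3 | T2 3-7 | T3 7-11 | T4 11-15 | T2 15-18 | T5 18-20 | T6 20-24 | T3 24-26 | T7 26-27 | T4 27-30 | T6 30-33 |
Completion: T1=3  T2=18  T3=26  T4=30  T5=20  T6=33  T7=27
Waiting(T3) = turnaround − burst = 24 − 6 = 18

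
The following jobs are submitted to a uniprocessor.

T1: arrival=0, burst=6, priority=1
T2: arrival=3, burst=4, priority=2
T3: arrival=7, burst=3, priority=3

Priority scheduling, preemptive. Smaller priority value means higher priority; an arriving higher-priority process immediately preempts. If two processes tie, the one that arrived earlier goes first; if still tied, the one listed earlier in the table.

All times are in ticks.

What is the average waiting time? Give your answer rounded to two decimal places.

2.00

Timeline: | T1 0-6 | T2 6-10 | T3 10-13 |
Completion: T1=6  T2=10  T3=13
Turnaround (C−A): T1=6  T2=7  T3=6
Waiting times: T1=0, T2=3, T3=3
Average waiting = (0+3+3) / 3 = 6/3 = 2.00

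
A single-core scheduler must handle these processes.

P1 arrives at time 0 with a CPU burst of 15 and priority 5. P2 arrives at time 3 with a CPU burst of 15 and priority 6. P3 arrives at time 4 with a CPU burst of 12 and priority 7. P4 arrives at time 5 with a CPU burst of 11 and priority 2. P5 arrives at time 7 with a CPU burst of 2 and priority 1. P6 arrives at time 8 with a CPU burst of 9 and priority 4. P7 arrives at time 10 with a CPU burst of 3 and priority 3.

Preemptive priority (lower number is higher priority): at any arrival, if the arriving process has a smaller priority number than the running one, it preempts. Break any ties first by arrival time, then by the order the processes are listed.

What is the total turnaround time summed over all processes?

Schedule: | P1 0-5 | P4 5-7 | P5 7-9 | P4 9-18 | P7 18-21 | P6 21-30 | P1 30-40 | P2 40-55 | P3 55-67 |
Completion: P1=40  P2=55  P3=67  P4=18  P5=9  P6=30  P7=21
Turnaround = completion − arrival: P1=40, P2=52, P3=63, P4=13, P5=2, P6=22, P7=11
Total turnaround = 40 + 52 + 63 + 13 + 2 + 22 + 11 = 203

203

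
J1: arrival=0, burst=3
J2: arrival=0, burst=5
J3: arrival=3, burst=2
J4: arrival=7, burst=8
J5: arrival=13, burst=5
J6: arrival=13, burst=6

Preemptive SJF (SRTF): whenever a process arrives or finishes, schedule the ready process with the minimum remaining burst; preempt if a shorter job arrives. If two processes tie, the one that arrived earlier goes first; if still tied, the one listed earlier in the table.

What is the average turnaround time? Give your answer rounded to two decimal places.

Schedule: | J1 0-3 | J3 3-5 | J2 5-10 | J4 10-18 | J5 18-23 | J6 23-29 |
Completion: J1=3  J2=10  J3=5  J4=18  J5=23  J6=29
Turnaround (C−A): J1=3  J2=10  J3=2  J4=11  J5=10  J6=16
Turnaround times: J1=3, J2=10, J3=2, J4=11, J5=10, J6=16
Average turnaround = (3+10+2+11+10+16) / 6 = 52/6 = 8.67

8.67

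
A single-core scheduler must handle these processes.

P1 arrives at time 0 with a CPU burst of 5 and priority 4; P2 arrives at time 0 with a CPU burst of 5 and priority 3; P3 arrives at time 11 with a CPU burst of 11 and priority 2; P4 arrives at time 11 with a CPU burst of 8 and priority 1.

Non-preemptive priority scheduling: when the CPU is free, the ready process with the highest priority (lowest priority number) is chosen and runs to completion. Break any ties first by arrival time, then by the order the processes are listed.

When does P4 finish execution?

19

Schedule: | P2 0-5 | P1 5-10 | idle 10-11 | P4 11-19 | P3 19-30 |
Completion: P1=10  P2=5  P3=30  P4=19
Turnaround (C−A): P1=10  P2=5  P3=19  P4=8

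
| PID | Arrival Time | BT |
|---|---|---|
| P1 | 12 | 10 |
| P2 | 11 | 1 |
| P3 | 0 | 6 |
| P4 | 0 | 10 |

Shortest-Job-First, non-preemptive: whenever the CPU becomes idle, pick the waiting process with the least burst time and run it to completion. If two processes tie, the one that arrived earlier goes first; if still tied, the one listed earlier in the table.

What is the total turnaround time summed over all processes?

43

Timeline: | P3 0-6 | P4 6-16 | P2 16-17 | P1 17-27 |
Completion: P1=27  P2=17  P3=6  P4=16
Turnaround = completion − arrival: P1=15, P2=6, P3=6, P4=16
Total turnaround = 15 + 6 + 6 + 16 = 43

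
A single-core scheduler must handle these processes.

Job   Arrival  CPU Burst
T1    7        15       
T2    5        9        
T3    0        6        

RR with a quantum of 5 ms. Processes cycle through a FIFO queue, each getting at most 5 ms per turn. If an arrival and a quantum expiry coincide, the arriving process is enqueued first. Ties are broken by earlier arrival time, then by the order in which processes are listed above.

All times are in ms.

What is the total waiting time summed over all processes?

19

Schedule: | T3 0-5 | T2 5-10 | T3 10-11 | T1 11-16 | T2 16-20 | T1 20-30 |
Completion: T1=30  T2=20  T3=11
Waiting = turnaround − burst: T1=8, T2=6, T3=5
Total waiting = 8 + 6 + 5 = 19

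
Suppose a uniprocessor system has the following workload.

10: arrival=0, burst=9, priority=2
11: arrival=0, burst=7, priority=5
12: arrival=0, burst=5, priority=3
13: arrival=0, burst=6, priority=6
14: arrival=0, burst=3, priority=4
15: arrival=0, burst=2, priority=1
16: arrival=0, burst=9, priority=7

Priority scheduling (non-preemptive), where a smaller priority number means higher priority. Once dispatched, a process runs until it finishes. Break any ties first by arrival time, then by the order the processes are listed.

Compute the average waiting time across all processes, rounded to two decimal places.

Timeline: | 15 0-2 | 10 2-11 | 12 11-16 | 14 16-19 | 11 19-26 | 13 26-32 | 16 32-41 |
Completion: 10=11  11=26  12=16  13=32  14=19  15=2  16=41
Turnaround (C−A): 10=11  11=26  12=16  13=32  14=19  15=2  16=41
Waiting times: 10=2, 11=19, 12=11, 13=26, 14=16, 15=0, 16=32
Average waiting = (2+19+11+26+16+0+32) / 7 = 106/7 = 15.14

15.14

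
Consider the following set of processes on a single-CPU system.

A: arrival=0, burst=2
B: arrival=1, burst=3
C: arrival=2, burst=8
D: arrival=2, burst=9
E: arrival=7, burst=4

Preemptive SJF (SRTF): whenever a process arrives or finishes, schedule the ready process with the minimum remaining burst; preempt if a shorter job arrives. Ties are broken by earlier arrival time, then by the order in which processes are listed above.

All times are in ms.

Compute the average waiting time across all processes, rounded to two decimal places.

Gantt: | A 0-2 | B 2-5 | C 5-7 | E 7-11 | C 11-17 | D 17-26 |
Completion: A=2  B=5  C=17  D=26  E=11
Waiting times: A=0, B=1, C=7, D=15, E=0
Average waiting = (0+1+7+15+0) / 5 = 23/5 = 4.60

4.60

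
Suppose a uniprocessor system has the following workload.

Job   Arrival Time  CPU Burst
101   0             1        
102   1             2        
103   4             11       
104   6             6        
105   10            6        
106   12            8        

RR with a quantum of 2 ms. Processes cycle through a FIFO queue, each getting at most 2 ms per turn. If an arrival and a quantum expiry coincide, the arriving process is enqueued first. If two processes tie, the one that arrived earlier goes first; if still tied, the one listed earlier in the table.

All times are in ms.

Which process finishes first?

101

Timeline: | 101 0-1 | 102 1-3 | idle 3-4 | 103 4-6 | 104 6-8 | 103 8-10 | 104 10-12 | 105 12-14 | 103 14-16 | 106 16-18 | 104 18-20 | 105 20-22 | 103 22-24 | 106 24-26 | 105 26-28 | 103 28-30 | 106 30-32 | 103 32-33 | 106 33-35 |
Completion: 101=1  102=3  103=33  104=20  105=28  106=35
Turnaround (C−A): 101=1  102=2  103=29  104=14  105=18  106=23
Finish order: 101 → 102 → 104 → 105 → 103 → 106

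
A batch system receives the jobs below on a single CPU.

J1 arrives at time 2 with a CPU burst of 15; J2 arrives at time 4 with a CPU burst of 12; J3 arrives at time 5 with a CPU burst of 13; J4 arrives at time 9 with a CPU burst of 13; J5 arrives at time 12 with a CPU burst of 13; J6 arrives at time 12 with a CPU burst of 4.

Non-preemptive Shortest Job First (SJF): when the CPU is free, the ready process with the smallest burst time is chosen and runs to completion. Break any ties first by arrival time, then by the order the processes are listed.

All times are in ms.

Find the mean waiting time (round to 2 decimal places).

Gantt: | idle 0-2 | J1 2-17 | J6 17-21 | J2 21-33 | J3 33-46 | J4 46-59 | J5 59-72 |
Completion: J1=17  J2=33  J3=46  J4=59  J5=72  J6=21
Waiting times: J1=0, J2=17, J3=28, J4=37, J5=47, J6=5
Average waiting = (0+17+28+37+47+5) / 6 = 134/6 = 22.33

22.33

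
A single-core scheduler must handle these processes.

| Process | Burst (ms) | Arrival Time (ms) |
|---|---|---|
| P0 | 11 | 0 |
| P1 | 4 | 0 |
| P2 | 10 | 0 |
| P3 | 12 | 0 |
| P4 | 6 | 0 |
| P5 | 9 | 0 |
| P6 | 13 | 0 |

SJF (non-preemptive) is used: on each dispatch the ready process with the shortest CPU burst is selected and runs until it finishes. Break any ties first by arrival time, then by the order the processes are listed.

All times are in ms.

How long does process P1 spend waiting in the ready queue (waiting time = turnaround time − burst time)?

Timeline: | P1 0-4 | P4 4-10 | P5 10-19 | P2 19-29 | P0 29-40 | P3 40-52 | P6 52-65 |
Completion: P0=40  P1=4  P2=29  P3=52  P4=10  P5=19  P6=65
Turnaround (C−A): P0=40  P1=4  P2=29  P3=52  P4=10  P5=19  P6=65
Waiting(P1) = turnaround − burst = 4 − 4 = 0

0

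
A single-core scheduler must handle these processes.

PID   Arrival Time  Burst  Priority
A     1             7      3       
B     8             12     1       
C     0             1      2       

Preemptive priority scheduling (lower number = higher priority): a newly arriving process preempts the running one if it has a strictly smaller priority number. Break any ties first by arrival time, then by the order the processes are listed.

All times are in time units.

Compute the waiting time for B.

0

Timeline: | C 0-1 | A 1-8 | B 8-20 |
Completion: A=8  B=20  C=1
Waiting(B) = turnaround − burst = 12 − 12 = 0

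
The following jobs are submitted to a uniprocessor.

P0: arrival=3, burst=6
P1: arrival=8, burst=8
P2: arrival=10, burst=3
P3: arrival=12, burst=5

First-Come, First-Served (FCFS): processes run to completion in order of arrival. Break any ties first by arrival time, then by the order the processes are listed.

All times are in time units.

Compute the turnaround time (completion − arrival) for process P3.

13

Timeline: | idle 0-3 | P0 3-9 | P1 9-17 | P2 17-20 | P3 20-25 |
Completion: P0=9  P1=17  P2=20  P3=25
Turnaround (C−A): P0=6  P1=9  P2=10  P3=13
Turnaround(P3) = completion − arrival = 25 − 12 = 13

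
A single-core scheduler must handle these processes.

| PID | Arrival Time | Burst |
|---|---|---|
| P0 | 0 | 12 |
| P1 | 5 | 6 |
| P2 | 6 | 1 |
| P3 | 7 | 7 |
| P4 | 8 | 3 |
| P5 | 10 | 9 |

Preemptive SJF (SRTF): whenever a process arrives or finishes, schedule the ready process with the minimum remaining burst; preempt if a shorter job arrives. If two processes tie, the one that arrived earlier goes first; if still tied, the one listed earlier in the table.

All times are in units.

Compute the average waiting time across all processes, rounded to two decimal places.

8.00

Timeline: | P0 0-5 | P1 5-6 | P2 6-7 | P1 7-8 | P4 8-11 | P1 11-15 | P0 15-22 | P3 22-29 | P5 29-38 |
Completion: P0=22  P1=15  P2=7  P3=29  P4=11  P5=38
Turnaround (C−A): P0=22  P1=10  P2=1  P3=22  P4=3  P5=28
Waiting times: P0=10, P1=4, P2=0, P3=15, P4=0, P5=19
Average waiting = (10+4+0+15+0+19) / 6 = 48/6 = 8.00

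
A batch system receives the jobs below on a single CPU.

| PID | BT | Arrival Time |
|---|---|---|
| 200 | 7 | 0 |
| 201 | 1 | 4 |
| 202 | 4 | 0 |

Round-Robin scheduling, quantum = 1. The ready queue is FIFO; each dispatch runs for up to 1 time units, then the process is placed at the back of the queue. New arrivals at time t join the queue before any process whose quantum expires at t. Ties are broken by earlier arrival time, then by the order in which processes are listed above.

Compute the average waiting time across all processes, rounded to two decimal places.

Schedule: | 200 0-1 | 202 1-2 | 200 2-3 | 202 3-4 | 200 4-5 | 201 5-6 | 202 6-7 | 200 7-8 | 202 8-9 | 200 9-12 |
Completion: 200=12  201=6  202=9
Waiting times: 200=5, 201=1, 202=5
Average waiting = (5+1+5) / 3 = 11/3 = 3.67

3.67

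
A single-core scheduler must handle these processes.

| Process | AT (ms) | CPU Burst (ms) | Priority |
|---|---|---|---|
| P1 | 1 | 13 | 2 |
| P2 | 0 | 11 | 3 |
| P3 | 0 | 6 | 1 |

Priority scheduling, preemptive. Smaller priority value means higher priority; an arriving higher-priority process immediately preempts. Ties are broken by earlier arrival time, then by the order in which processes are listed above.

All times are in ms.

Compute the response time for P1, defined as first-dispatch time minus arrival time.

5

Timeline: | P3 0-6 | P1 6-19 | P2 19-30 |
Completion: P1=19  P2=30  P3=6
Turnaround (C−A): P1=18  P2=30  P3=6
Response(P1) = first start − arrival = 6 − 1 = 5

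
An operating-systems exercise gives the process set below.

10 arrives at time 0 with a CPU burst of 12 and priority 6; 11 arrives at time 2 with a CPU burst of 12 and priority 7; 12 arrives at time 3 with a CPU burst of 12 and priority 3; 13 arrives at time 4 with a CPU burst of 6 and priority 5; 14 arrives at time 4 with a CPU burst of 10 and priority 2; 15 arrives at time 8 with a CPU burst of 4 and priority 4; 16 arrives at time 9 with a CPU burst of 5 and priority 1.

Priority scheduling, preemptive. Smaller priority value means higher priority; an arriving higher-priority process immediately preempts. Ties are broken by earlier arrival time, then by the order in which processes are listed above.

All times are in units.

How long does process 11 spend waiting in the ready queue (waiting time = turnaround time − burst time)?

47

Timeline: | 10 0-3 | 12 3-4 | 14 4-9 | 16 9-14 | 14 14-19 | 12 19-30 | 15 30-34 | 13 34-40 | 10 40-49 | 11 49-61 |
Completion: 10=49  11=61  12=30  13=40  14=19  15=34  16=14
Waiting(11) = turnaround − burst = 59 − 12 = 47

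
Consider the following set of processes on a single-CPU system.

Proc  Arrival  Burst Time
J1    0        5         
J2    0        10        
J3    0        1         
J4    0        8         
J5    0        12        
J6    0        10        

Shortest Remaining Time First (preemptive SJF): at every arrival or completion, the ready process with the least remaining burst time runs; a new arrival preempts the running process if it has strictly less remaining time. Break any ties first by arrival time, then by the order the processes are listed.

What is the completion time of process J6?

Schedule: | J3 0-1 | J1 1-6 | J4 6-14 | J2 14-24 | J6 24-34 | J5 34-46 |
Completion: J1=6  J2=24  J3=1  J4=14  J5=46  J6=34
Turnaround (C−A): J1=6  J2=24  J3=1  J4=14  J5=46  J6=34

34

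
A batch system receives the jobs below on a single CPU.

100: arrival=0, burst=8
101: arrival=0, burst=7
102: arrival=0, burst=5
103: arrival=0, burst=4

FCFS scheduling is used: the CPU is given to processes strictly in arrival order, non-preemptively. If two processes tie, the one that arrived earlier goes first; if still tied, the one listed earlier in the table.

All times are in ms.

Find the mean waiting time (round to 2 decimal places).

Gantt: | 100 0-8 | 101 8-15 | 102 15-20 | 103 20-24 |
Completion: 100=8  101=15  102=20  103=24
Turnaround (C−A): 100=8  101=15  102=20  103=24
Waiting times: 100=0, 101=8, 102=15, 103=20
Average waiting = (0+8+15+20) / 4 = 43/4 = 10.75

10.75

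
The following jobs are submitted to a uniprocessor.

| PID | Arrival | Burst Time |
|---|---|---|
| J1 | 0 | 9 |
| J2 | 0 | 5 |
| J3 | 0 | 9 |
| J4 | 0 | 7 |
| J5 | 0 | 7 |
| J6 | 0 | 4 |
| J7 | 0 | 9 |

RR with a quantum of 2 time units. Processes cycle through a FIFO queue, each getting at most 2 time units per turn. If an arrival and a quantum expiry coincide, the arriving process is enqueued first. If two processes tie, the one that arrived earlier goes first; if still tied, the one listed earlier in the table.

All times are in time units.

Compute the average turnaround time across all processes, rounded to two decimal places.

Timeline: | J1 0-2 | J2 2-4 | J3 4-6 | J4 6-8 | J5 8-10 | J6 10-12 | J7 12-14 | J1 14-16 | J2 16-18 | J3 18-20 | J4 20-22 | J5 22-24 | J6 24-26 | J7 26-28 | J1 28-30 | J2 30-31 | J3 31-33 | J4 33-35 | J5 35-37 | J7 37-39 | J1 39-41 | J3 41-43 | J4 43-44 | J5 44-45 | J7 45-47 | J1 47-48 | J3 48-49 | J7 49-50 |
Completion: J1=48  J2=31  J3=49  J4=44  J5=45  J6=26  J7=50
Turnaround (C−A): J1=48  J2=31  J3=49  J4=44  J5=45  J6=26  J7=50
Turnaround times: J1=48, J2=31, J3=49, J4=44, J5=45, J6=26, J7=50
Average turnaround = (48+31+49+44+45+26+50) / 7 = 293/7 = 41.86

41.86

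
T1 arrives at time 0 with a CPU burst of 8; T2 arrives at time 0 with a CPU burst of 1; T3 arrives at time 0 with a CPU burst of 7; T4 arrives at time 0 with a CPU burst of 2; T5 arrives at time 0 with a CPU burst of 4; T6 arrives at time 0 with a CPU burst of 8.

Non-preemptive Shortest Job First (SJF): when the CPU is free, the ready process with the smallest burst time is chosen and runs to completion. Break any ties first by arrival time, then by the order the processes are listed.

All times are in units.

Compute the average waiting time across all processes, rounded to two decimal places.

Schedule: | T2 0-1 | T4 1-3 | T5 3-7 | T3 7-14 | T1 14-22 | T6 22-30 |
Completion: T1=22  T2=1  T3=14  T4=3  T5=7  T6=30
Turnaround (C−A): T1=22  T2=1  T3=14  T4=3  T5=7  T6=30
Waiting times: T1=14, T2=0, T3=7, T4=1, T5=3, T6=22
Average waiting = (14+0+7+1+3+22) / 6 = 47/6 = 7.83

7.83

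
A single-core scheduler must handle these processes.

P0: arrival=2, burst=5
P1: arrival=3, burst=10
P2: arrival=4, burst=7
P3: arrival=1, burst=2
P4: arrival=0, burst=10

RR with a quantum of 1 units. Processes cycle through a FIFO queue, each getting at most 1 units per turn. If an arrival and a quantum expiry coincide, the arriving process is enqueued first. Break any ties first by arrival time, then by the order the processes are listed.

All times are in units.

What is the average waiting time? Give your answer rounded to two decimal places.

Timeline: | P4 0-1 | P3 1-2 | P4 2-3 | P0 3-4 | P3 4-5 | P1 5-6 | P4 6-7 | P2 7-8 | P0 8-9 | P1 9-10 | P4 10-11 | P2 11-12 | P0 12-13 | P1 13-14 | P4 14-15 | P2 15-16 | P0 16-17 | P1 17-18 | P4 18-19 | P2 19-20 | P0 20-21 | P1 21-22 | P4 22-23 | P2 23-24 | P1 24-25 | P4 25-26 | P2 26-27 | P1 27-28 | P4 28-29 | P2 29-30 | P1 30-31 | P4 31-32 | P1 32-34 |
Completion: P0=21  P1=34  P2=30  P3=5  P4=32
Turnaround (C−A): P0=19  P1=31  P2=26  P3=4  P4=32
Waiting times: P0=14, P1=21, P2=19, P3=2, P4=22
Average waiting = (14+21+19+2+22) / 5 = 78/5 = 15.60

15.60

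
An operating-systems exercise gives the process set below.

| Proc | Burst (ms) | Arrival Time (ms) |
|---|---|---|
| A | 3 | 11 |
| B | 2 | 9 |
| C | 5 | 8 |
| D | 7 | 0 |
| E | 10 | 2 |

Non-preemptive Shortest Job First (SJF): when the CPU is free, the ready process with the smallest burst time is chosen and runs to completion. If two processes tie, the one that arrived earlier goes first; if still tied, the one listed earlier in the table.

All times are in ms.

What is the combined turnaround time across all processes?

Schedule: | D 0-7 | E 7-17 | B 17-19 | A 19-22 | C 22-27 |
Completion: A=22  B=19  C=27  D=7  E=17
Turnaround (C−A): A=11  B=10  C=19  D=7  E=15
Turnaround = completion − arrival: A=11, B=10, C=19, D=7, E=15
Total turnaround = 11 + 10 + 19 + 7 + 15 = 62

62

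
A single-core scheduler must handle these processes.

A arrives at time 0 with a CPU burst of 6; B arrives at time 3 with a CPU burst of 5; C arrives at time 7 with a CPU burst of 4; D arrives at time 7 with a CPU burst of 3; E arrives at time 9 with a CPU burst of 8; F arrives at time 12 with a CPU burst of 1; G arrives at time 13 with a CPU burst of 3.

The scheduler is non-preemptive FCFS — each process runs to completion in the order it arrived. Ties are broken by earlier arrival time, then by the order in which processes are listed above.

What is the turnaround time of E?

Timeline: | A 0-6 | B 6-11 | C 11-15 | D 15-18 | E 18-26 | F 26-27 | G 27-30 |
Completion: A=6  B=11  C=15  D=18  E=26  F=27  G=30
Turnaround(E) = completion − arrival = 26 − 9 = 17

17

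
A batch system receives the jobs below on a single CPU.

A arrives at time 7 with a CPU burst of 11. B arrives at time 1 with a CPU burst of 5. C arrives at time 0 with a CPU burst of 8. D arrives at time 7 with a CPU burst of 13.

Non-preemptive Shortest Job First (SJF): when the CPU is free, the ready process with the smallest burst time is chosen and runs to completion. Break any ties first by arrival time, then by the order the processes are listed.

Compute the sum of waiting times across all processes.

Schedule: | C 0-8 | B 8-13 | A 13-24 | D 24-37 |
Completion: A=24  B=13  C=8  D=37
Turnaround (C−A): A=17  B=12  C=8  D=30
Waiting = turnaround − burst: A=6, B=7, C=0, D=17
Total waiting = 6 + 7 + 0 + 17 = 30

30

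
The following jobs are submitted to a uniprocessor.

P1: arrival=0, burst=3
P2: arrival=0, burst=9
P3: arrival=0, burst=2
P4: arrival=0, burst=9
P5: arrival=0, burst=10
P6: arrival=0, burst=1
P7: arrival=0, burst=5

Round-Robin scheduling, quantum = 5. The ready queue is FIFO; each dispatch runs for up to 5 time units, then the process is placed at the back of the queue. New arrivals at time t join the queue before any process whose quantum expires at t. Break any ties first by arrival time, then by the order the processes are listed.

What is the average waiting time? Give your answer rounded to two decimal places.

17.71

Schedule: | P1 0-3 | P2 3-8 | P3 8-10 | P4 10-15 | P5 15-20 | P6 20-21 | P7 21-26 | P2 26-30 | P4 30-34 | P5 34-39 |
Completion: P1=3  P2=30  P3=10  P4=34  P5=39  P6=21  P7=26
Turnaround (C−A): P1=3  P2=30  P3=10  P4=34  P5=39  P6=21  P7=26
Waiting times: P1=0, P2=21, P3=8, P4=25, P5=29, P6=20, P7=21
Average waiting = (0+21+8+25+29+20+21) / 7 = 124/7 = 17.71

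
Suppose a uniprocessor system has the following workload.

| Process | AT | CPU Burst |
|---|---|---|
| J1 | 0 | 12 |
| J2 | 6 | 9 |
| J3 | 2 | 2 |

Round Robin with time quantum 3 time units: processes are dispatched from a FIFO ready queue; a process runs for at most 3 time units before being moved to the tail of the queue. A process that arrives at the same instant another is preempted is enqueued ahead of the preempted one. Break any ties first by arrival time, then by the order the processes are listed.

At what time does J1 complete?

Schedule: | J1 0-3 | J3 3-5 | J1 5-8 | J2 8-11 | J1 11-14 | J2 14-17 | J1 17-20 | J2 20-23 |
Completion: J1=20  J2=23  J3=5

20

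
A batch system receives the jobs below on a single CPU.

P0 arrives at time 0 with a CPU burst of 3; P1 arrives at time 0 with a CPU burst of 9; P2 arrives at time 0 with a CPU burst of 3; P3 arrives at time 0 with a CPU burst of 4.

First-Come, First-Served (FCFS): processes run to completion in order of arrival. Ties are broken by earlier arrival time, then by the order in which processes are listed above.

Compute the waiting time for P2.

12

Timeline: | P0 0-3 | P1 3-12 | P2 12-15 | P3 15-19 |
Completion: P0=3  P1=12  P2=15  P3=19
Turnaround (C−A): P0=3  P1=12  P2=15  P3=19
Waiting(P2) = turnaround − burst = 15 − 3 = 12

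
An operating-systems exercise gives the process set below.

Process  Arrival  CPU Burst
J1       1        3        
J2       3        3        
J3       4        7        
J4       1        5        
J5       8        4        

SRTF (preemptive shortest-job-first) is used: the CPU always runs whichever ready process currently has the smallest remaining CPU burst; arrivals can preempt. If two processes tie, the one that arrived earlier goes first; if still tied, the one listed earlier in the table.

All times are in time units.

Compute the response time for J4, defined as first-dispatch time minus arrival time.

Timeline: | idle 0-1 | J1 1-4 | J2 4-7 | J4 7-12 | J5 12-16 | J3 16-23 |
Completion: J1=4  J2=7  J3=23  J4=12  J5=16
Turnaround (C−A): J1=3  J2=4  J3=19  J4=11  J5=8
Response(J4) = first start − arrival = 7 − 1 = 6

6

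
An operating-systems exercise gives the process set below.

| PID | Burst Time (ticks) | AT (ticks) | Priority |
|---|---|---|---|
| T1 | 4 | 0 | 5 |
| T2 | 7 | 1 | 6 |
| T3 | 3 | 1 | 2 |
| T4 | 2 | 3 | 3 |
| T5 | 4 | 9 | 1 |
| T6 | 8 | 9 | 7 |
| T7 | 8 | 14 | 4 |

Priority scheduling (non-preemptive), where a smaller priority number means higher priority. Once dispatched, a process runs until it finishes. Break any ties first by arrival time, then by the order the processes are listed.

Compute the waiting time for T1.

0

Gantt: | T1 0-4 | T3 4-7 | T4 7-9 | T5 9-13 | T2 13-20 | T7 20-28 | T6 28-36 |
Completion: T1=4  T2=20  T3=7  T4=9  T5=13  T6=36  T7=28
Turnaround (C−A): T1=4  T2=19  T3=6  T4=6  T5=4  T6=27  T7=14
Waiting(T1) = turnaround − burst = 4 − 4 = 0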